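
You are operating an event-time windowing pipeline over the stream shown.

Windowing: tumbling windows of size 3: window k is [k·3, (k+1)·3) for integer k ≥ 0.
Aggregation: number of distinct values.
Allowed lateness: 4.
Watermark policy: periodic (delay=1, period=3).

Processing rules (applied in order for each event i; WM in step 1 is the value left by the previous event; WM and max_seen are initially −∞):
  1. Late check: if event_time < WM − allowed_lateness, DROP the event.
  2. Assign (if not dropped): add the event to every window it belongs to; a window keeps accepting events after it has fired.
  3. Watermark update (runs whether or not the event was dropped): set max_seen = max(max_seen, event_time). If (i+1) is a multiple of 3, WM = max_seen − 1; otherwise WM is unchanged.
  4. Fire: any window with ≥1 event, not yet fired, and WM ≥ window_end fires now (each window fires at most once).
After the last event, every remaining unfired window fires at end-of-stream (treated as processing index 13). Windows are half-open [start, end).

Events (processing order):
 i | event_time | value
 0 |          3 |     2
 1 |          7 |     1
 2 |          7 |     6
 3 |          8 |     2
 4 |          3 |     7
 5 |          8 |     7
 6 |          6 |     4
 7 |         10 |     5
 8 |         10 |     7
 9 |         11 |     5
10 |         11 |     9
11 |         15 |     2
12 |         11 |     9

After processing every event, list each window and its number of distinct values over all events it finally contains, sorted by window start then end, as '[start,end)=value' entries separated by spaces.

i=0 t=3 v=2: → [3,6); WM=−∞
i=1 t=7 v=1: → [6,9); WM=−∞
i=2 t=7 v=6: → [6,9); WM=6; [3,6) fires=1
i=3 t=8 v=2: → [6,9); WM=6
i=4 t=3 v=7: → [3,6); WM=6
i=5 t=8 v=7: → [6,9); WM=7
i=6 t=6 v=4: → [6,9); WM=7
i=7 t=10 v=5: → [9,12); WM=7
i=8 t=10 v=7: → [9,12); WM=9; [6,9) fires=5
i=9 t=11 v=5: → [9,12); WM=9
i=10 t=11 v=9: → [9,12); WM=9
i=11 t=15 v=2: → [15,18); WM=14; [9,12) fires=3
i=12 t=11 v=9: → [9,12); WM=14

[3,6)=2 [6,9)=5 [9,12)=3 [15,18)=1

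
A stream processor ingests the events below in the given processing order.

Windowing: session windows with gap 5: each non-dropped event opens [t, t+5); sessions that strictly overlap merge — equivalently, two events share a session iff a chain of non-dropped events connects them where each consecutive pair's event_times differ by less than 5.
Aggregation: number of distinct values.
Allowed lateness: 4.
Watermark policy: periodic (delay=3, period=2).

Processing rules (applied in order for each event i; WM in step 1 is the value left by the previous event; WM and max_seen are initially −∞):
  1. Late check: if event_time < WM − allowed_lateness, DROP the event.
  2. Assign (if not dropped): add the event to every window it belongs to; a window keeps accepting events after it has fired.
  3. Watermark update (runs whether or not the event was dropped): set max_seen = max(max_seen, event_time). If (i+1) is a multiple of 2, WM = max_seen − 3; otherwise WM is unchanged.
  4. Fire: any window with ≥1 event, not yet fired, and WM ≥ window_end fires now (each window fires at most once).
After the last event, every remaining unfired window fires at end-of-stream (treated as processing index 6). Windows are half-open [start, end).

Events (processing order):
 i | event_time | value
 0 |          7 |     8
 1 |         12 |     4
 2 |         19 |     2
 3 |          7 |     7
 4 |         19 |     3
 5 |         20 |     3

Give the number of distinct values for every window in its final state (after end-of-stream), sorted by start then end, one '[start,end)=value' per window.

[7,12)=2 [12,17)=1 [19,25)=2

i=0 t=7 v=8: → [7,12); WM=−∞
i=1 t=12 v=4: → [12,17); WM=9
i=2 t=19 v=2: → [19,24); WM=9
i=3 t=7 v=7: → [7,12); WM=16
i=4 t=19 v=3: → [19,24); WM=16
i=5 t=20 v=3: → [19,25); WM=17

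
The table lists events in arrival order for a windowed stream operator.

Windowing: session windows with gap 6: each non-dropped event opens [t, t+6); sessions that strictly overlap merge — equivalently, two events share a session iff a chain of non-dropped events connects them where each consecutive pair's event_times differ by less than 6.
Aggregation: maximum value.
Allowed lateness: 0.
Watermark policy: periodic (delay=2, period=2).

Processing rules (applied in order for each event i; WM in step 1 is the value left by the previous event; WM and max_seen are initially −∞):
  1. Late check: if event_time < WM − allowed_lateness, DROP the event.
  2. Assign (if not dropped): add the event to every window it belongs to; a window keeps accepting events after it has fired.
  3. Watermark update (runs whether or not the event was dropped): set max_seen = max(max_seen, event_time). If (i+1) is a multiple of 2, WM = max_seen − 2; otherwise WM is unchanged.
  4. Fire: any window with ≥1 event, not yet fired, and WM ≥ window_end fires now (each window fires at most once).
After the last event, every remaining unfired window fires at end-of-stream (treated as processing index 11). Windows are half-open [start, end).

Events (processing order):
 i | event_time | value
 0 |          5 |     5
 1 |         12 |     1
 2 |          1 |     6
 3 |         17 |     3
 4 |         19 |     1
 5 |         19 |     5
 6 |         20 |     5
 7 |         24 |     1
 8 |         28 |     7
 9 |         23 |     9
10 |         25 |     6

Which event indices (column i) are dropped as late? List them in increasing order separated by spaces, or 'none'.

2 10

i=0 t=5 v=5: → [5,11); WM=−∞
i=1 t=12 v=1: → [12,18); WM=10
i=2 t=1 v=6: DROP (t<10-0); WM=10
i=3 t=17 v=3: → [12,23); WM=15
i=4 t=19 v=1: → [12,25); WM=15
i=5 t=19 v=5: → [12,25); WM=17
i=6 t=20 v=5: → [12,26); WM=17
i=7 t=24 v=1: → [12,30); WM=22
i=8 t=28 v=7: → [12,34); WM=22
i=9 t=23 v=9: → [12,34); WM=26
i=10 t=25 v=6: DROP (t<26-0); WM=26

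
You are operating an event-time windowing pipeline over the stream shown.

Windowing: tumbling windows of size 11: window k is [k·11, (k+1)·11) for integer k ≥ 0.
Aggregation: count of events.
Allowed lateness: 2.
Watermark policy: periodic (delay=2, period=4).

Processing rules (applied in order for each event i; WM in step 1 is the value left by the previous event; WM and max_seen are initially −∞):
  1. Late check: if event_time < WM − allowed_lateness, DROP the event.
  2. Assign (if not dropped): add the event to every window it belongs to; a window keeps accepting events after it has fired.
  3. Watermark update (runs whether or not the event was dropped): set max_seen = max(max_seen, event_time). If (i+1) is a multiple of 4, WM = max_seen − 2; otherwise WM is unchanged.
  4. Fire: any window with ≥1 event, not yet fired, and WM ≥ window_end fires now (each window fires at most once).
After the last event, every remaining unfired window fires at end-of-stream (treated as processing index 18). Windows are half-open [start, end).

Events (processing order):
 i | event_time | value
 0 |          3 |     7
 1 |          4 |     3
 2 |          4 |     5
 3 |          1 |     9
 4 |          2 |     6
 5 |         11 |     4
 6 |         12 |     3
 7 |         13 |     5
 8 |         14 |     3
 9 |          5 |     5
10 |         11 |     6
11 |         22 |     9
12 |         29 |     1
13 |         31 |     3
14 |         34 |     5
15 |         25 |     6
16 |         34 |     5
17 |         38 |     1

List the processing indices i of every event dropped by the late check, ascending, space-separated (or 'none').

i=0 t=3 v=7: → [0,11); WM=−∞
i=1 t=4 v=3: → [0,11); WM=−∞
i=2 t=4 v=5: → [0,11); WM=−∞
i=3 t=1 v=9: → [0,11); WM=2
i=4 t=2 v=6: → [0,11); WM=2
i=5 t=11 v=4: → [11,22); WM=2
i=6 t=12 v=3: → [11,22); WM=2
i=7 t=13 v=5: → [11,22); WM=11; [0,11) fires=5
i=8 t=14 v=3: → [11,22); WM=11
i=9 t=5 v=5: DROP (t<11-2); WM=11
i=10 t=11 v=6: → [11,22); WM=11
i=11 t=22 v=9: → [22,33); WM=20
i=12 t=29 v=1: → [22,33); WM=20
i=13 t=31 v=3: → [22,33); WM=20
i=14 t=34 v=5: → [33,44); WM=20
i=15 t=25 v=6: → [22,33); WM=32; [11,22) fires=5
i=16 t=34 v=5: → [33,44); WM=32
i=17 t=38 v=1: → [33,44); WM=32

9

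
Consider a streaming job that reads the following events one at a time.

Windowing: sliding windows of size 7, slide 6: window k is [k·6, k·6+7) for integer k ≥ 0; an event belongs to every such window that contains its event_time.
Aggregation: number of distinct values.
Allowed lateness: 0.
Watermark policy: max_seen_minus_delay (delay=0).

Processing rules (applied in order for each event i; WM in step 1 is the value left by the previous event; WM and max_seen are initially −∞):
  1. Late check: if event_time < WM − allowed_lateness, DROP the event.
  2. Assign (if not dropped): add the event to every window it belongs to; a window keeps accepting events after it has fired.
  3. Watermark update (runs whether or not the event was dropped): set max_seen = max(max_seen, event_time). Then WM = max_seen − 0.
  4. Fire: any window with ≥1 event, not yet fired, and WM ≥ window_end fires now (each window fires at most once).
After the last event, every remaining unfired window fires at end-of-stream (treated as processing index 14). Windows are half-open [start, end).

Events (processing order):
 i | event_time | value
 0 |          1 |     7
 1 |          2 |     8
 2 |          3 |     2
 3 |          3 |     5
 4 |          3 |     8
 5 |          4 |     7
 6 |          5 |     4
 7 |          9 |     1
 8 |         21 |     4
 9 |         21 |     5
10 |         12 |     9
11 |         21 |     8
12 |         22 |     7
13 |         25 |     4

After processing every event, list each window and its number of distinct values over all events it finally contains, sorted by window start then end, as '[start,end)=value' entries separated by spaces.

[0,7)=5 [6,13)=1 [18,25)=4 [24,31)=1

i=0 t=1 v=7: → [0,7); WM=1
i=1 t=2 v=8: → [0,7); WM=2
i=2 t=3 v=2: → [0,7); WM=3
i=3 t=3 v=5: → [0,7); WM=3
i=4 t=3 v=8: → [0,7); WM=3
i=5 t=4 v=7: → [0,7); WM=4
i=6 t=5 v=4: → [0,7); WM=5
i=7 t=9 v=1: → [6,13); WM=9; [0,7) fires=5
i=8 t=21 v=4: → [18,25); WM=21; [6,13) fires=1
i=9 t=21 v=5: → [18,25); WM=21
i=10 t=12 v=9: DROP (t<21-0); WM=21
i=11 t=21 v=8: → [18,25); WM=21
i=12 t=22 v=7: → [18,25); WM=22
i=13 t=25 v=4: → [24,31); WM=25; [18,25) fires=4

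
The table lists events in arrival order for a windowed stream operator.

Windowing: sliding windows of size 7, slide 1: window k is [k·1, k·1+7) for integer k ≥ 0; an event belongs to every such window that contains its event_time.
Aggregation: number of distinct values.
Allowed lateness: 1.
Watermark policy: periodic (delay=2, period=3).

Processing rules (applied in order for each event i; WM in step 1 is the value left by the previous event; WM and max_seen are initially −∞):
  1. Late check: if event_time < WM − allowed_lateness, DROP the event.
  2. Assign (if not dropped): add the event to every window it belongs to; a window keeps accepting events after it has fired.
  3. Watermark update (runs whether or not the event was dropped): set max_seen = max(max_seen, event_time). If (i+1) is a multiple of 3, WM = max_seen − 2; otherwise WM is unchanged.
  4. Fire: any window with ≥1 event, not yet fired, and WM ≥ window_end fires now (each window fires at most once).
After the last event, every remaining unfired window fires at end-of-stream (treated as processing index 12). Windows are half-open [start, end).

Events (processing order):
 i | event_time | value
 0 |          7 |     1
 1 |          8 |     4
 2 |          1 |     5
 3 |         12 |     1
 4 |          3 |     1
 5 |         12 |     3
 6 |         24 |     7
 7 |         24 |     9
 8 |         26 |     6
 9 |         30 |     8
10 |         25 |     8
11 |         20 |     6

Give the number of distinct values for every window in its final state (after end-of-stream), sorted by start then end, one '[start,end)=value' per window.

i=0 t=7 v=1: → [7,14),[6,13),[5,12),[4,11),[3,10),[2,9),[1,8); WM=−∞
i=1 t=8 v=4: → [8,15),[7,14),[6,13),[5,12),[4,11),[3,10),[2,9); WM=−∞
i=2 t=1 v=5: → [1,8),[0,7); WM=6
i=3 t=12 v=1: → [12,19),[11,18),[10,17),[9,16),[8,15),[7,14),[6,13); WM=6
i=4 t=3 v=1: DROP (t<6-1); WM=6
i=5 t=12 v=3: → [12,19),[11,18),[10,17),[9,16),[8,15),[7,14),[6,13); WM=10; [0,7) fires=1 [1,8) fires=2 [2,9) fires=2 [3,10) fires=2
i=6 t=24 v=7: → [24,31),[23,30),[22,29),[21,28),[20,27),[19,26),[18,25); WM=10
i=7 t=24 v=9: → [24,31),[23,30),[22,29),[21,28),[20,27),[19,26),[18,25); WM=10
i=8 t=26 v=6: → [26,33),[25,32),[24,31),[23,30),[22,29),[21,28),[20,27); WM=24; [4,11) fires=2 [5,12) fires=2 [6,13) fires=3 [7,14) fires=3 [8,15) fires=3 [9,16) fires=2 [10,17) fires=2 [11,18) fires=2 [12,19) fires=2
i=9 t=30 v=8: → [30,37),[29,36),[28,35),[27,34),[26,33),[25,32),[24,31); WM=24
i=10 t=25 v=8: → [25,32),[24,31),[23,30),[22,29),[21,28),[20,27),[19,26); WM=24
i=11 t=20 v=6: DROP (t<24-1); WM=28; [18,25) fires=2 [19,26) fires=3 [20,27) fires=4 [21,28) fires=4

[0,7)=1 [1,8)=2 [2,9)=2 [3,10)=2 [4,11)=2 [5,12)=2 [6,13)=3 [7,14)=3 [8,15)=3 [9,16)=2 [10,17)=2 [11,18)=2 [12,19)=2 [18,25)=2 [19,26)=3 [20,27)=4 [21,28)=4 [22,29)=4 [23,30)=4 [24,31)=4 [25,32)=2 [26,33)=2 [27,34)=1 [28,35)=1 [29,36)=1 [30,37)=1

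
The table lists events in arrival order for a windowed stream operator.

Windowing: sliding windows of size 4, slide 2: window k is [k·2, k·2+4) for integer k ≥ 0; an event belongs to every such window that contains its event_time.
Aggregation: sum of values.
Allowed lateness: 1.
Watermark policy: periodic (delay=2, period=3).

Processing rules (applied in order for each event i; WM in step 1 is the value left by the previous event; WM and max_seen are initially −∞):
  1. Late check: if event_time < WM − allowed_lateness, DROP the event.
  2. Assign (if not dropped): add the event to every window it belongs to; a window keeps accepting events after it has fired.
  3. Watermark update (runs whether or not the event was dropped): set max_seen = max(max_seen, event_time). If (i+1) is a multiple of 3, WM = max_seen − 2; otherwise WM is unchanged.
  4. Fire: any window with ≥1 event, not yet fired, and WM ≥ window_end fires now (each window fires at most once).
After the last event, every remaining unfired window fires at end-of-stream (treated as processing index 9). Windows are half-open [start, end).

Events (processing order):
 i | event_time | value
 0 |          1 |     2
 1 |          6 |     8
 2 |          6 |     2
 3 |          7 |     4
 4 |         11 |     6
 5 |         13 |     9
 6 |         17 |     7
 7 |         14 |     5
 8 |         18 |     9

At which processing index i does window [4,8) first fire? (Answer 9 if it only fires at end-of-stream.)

5

i=0 t=1 v=2: → [0,4); WM=−∞
i=1 t=6 v=8: → [6,10),[4,8); WM=−∞
i=2 t=6 v=2: → [6,10),[4,8); WM=4; [0,4) fires=2
i=3 t=7 v=4: → [6,10),[4,8); WM=4
i=4 t=11 v=6: → [10,14),[8,12); WM=4
i=5 t=13 v=9: → [12,16),[10,14); WM=11; [4,8) fires=14 [6,10) fires=14
i=6 t=17 v=7: → [16,20),[14,18); WM=11
i=7 t=14 v=5: → [14,18),[12,16); WM=11
i=8 t=18 v=9: → [18,22),[16,20); WM=16; [8,12) fires=6 [10,14) fires=15 [12,16) fires=14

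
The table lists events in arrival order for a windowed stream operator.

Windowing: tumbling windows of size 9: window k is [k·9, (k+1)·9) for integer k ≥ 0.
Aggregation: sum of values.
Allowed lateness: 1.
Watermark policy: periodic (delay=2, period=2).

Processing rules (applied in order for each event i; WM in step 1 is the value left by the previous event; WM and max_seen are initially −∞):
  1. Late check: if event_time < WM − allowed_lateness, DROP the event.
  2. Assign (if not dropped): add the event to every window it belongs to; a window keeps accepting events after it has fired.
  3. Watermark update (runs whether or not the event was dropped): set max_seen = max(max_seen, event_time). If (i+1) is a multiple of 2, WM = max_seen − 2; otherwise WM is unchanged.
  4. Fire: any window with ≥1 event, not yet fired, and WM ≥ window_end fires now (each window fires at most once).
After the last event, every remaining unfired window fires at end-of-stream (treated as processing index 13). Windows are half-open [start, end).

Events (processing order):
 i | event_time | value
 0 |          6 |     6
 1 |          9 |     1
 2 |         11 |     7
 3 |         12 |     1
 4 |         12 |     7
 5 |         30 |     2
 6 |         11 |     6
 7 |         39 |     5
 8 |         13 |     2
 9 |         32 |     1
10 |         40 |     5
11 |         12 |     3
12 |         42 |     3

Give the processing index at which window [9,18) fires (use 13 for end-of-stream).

i=0 t=6 v=6: → [0,9); WM=−∞
i=1 t=9 v=1: → [9,18); WM=7
i=2 t=11 v=7: → [9,18); WM=7
i=3 t=12 v=1: → [9,18); WM=10; [0,9) fires=6
i=4 t=12 v=7: → [9,18); WM=10
i=5 t=30 v=2: → [27,36); WM=28; [9,18) fires=16
i=6 t=11 v=6: DROP (t<28-1); WM=28
i=7 t=39 v=5: → [36,45); WM=37; [27,36) fires=2
i=8 t=13 v=2: DROP (t<37-1); WM=37
i=9 t=32 v=1: DROP (t<37-1); WM=37
i=10 t=40 v=5: → [36,45); WM=37
i=11 t=12 v=3: DROP (t<37-1); WM=38
i=12 t=42 v=3: → [36,45); WM=38

5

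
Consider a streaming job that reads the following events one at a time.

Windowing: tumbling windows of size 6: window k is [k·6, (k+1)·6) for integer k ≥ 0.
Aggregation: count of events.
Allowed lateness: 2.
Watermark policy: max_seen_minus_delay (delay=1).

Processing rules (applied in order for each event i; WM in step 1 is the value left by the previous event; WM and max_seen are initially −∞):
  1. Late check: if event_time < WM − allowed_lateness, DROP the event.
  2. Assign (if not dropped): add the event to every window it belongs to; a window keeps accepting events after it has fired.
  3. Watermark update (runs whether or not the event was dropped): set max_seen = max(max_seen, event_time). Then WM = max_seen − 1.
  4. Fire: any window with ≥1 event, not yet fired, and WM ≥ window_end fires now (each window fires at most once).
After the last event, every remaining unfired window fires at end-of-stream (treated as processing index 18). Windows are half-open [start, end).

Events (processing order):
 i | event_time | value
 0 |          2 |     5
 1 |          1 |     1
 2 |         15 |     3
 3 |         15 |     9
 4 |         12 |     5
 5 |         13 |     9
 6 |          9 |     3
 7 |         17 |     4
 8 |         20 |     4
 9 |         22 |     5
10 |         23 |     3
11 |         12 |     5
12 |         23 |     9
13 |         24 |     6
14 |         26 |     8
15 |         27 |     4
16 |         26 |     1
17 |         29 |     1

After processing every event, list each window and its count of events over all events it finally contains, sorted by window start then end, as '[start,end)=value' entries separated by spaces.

i=0 t=2 v=5: → [0,6); WM=1
i=1 t=1 v=1: → [0,6); WM=1
i=2 t=15 v=3: → [12,18); WM=14; [0,6) fires=2
i=3 t=15 v=9: → [12,18); WM=14
i=4 t=12 v=5: → [12,18); WM=14
i=5 t=13 v=9: → [12,18); WM=14
i=6 t=9 v=3: DROP (t<14-2); WM=14
i=7 t=17 v=4: → [12,18); WM=16
i=8 t=20 v=4: → [18,24); WM=19; [12,18) fires=5
i=9 t=22 v=5: → [18,24); WM=21
i=10 t=23 v=3: → [18,24); WM=22
i=11 t=12 v=5: DROP (t<22-2); WM=22
i=12 t=23 v=9: → [18,24); WM=22
i=13 t=24 v=6: → [24,30); WM=23
i=14 t=26 v=8: → [24,30); WM=25; [18,24) fires=4
i=15 t=27 v=4: → [24,30); WM=26
i=16 t=26 v=1: → [24,30); WM=26
i=17 t=29 v=1: → [24,30); WM=28

[0,6)=2 [12,18)=5 [18,24)=4 [24,30)=5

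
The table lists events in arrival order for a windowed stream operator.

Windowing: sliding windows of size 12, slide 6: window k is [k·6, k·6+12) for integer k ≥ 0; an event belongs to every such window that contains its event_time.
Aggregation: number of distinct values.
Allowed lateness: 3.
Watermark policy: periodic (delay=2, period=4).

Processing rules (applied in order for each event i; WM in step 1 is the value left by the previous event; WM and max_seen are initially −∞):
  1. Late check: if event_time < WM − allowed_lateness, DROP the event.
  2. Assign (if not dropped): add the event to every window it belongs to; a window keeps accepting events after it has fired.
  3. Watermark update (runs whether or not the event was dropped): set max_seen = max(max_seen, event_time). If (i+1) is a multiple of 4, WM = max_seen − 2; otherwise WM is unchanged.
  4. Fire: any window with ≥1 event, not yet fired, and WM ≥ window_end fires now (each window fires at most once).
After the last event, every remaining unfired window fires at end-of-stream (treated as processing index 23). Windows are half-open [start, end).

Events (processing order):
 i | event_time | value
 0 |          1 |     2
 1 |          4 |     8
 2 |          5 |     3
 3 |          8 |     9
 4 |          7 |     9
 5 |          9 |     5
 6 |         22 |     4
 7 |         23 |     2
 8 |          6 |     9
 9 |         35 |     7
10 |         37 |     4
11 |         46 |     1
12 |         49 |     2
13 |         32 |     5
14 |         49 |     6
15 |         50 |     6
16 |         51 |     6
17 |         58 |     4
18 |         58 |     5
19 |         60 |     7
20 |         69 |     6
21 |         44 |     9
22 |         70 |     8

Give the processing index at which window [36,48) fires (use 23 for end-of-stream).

15

i=0 t=1 v=2: → [0,12); WM=−∞
i=1 t=4 v=8: → [0,12); WM=−∞
i=2 t=5 v=3: → [0,12); WM=−∞
i=3 t=8 v=9: → [6,18),[0,12); WM=6
i=4 t=7 v=9: → [6,18),[0,12); WM=6
i=5 t=9 v=5: → [6,18),[0,12); WM=6
i=6 t=22 v=4: → [18,30),[12,24); WM=6
i=7 t=23 v=2: → [18,30),[12,24); WM=21; [0,12) fires=5 [6,18) fires=2
i=8 t=6 v=9: DROP (t<21-3); WM=21
i=9 t=35 v=7: → [30,42),[24,36); WM=21
i=10 t=37 v=4: → [36,48),[30,42); WM=21
i=11 t=46 v=1: → [42,54),[36,48); WM=44; [12,24) fires=2 [18,30) fires=2 [24,36) fires=1 [30,42) fires=2
i=12 t=49 v=2: → [48,60),[42,54); WM=44
i=13 t=32 v=5: DROP (t<44-3); WM=44
i=14 t=49 v=6: → [48,60),[42,54); WM=44
i=15 t=50 v=6: → [48,60),[42,54); WM=48; [36,48) fires=2
i=16 t=51 v=6: → [48,60),[42,54); WM=48
i=17 t=58 v=4: → [54,66),[48,60); WM=48
i=18 t=58 v=5: → [54,66),[48,60); WM=48
i=19 t=60 v=7: → [60,72),[54,66); WM=58; [42,54) fires=3
i=20 t=69 v=6: → [66,78),[60,72); WM=58
i=21 t=44 v=9: DROP (t<58-3); WM=58
i=22 t=70 v=8: → [66,78),[60,72); WM=58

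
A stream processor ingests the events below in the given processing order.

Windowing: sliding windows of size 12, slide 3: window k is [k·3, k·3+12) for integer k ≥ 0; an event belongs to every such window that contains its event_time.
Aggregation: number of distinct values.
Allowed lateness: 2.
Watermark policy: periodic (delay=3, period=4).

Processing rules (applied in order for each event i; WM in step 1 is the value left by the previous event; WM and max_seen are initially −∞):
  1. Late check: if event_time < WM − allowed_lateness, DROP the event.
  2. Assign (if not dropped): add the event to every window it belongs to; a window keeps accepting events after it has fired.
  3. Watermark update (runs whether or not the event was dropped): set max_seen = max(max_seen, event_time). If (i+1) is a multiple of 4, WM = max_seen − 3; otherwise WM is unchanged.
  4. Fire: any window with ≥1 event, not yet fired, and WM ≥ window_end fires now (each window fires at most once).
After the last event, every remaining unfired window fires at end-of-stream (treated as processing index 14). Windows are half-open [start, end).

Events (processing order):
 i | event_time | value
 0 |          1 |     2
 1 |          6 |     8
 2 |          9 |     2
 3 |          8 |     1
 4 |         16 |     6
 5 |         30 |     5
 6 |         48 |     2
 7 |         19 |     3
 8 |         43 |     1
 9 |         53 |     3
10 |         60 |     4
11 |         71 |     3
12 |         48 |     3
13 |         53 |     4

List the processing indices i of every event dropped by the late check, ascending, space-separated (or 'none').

12 13

i=0 t=1 v=2: → [0,12); WM=−∞
i=1 t=6 v=8: → [6,18),[3,15),[0,12); WM=−∞
i=2 t=9 v=2: → [9,21),[6,18),[3,15),[0,12); WM=−∞
i=3 t=8 v=1: → [6,18),[3,15),[0,12); WM=6
i=4 t=16 v=6: → [15,27),[12,24),[9,21),[6,18); WM=6
i=5 t=30 v=5: → [30,42),[27,39),[24,36),[21,33); WM=6
i=6 t=48 v=2: → [48,60),[45,57),[42,54),[39,51); WM=6
i=7 t=19 v=3: → [18,30),[15,27),[12,24),[9,21); WM=45; [0,12) fires=3 [3,15) fires=3 [6,18) fires=4 [9,21) fires=3 [12,24) fires=2 [15,27) fires=2 [18,30) fires=1 [21,33) fires=1 [24,36) fires=1 [27,39) fires=1 [30,42) fires=1
i=8 t=43 v=1: → [42,54),[39,51),[36,48),[33,45); WM=45; [33,45) fires=1
i=9 t=53 v=3: → [51,63),[48,60),[45,57),[42,54); WM=45
i=10 t=60 v=4: → [60,72),[57,69),[54,66),[51,63); WM=45
i=11 t=71 v=3: → [69,81),[66,78),[63,75),[60,72); WM=68; [36,48) fires=1 [39,51) fires=2 [42,54) fires=3 [45,57) fires=2 [48,60) fires=2 [51,63) fires=2 [54,66) fires=1
i=12 t=48 v=3: DROP (t<68-2); WM=68
i=13 t=53 v=4: DROP (t<68-2); WM=68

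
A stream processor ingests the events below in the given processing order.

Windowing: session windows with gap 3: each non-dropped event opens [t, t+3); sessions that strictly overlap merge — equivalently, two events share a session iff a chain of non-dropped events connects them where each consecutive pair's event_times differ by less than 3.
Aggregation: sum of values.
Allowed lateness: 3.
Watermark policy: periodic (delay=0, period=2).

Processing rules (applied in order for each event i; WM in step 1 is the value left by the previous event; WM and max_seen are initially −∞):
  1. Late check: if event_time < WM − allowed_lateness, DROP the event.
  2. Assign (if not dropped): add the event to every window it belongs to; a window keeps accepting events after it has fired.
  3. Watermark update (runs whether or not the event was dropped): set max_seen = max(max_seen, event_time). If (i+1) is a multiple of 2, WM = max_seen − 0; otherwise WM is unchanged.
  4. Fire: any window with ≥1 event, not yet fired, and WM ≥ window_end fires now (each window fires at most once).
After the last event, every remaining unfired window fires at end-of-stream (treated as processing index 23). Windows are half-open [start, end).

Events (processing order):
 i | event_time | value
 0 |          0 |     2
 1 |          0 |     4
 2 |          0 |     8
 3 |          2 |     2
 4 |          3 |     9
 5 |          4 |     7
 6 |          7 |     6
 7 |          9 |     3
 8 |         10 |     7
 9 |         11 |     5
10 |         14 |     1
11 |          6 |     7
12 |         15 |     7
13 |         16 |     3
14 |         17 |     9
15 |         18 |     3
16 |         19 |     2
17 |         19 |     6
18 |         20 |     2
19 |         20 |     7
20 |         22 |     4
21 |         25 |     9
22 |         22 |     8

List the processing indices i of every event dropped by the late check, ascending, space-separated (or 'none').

i=0 t=0 v=2: → [0,3); WM=−∞
i=1 t=0 v=4: → [0,3); WM=0
i=2 t=0 v=8: → [0,3); WM=0
i=3 t=2 v=2: → [0,5); WM=2
i=4 t=3 v=9: → [0,6); WM=2
i=5 t=4 v=7: → [0,7); WM=4
i=6 t=7 v=6: → [7,10); WM=4
i=7 t=9 v=3: → [7,12); WM=9
i=8 t=10 v=7: → [7,13); WM=9
i=9 t=11 v=5: → [7,14); WM=11
i=10 t=14 v=1: → [14,17); WM=11
i=11 t=6 v=7: DROP (t<11-3); WM=14
i=12 t=15 v=7: → [14,18); WM=14
i=13 t=16 v=3: → [14,19); WM=16
i=14 t=17 v=9: → [14,20); WM=16
i=15 t=18 v=3: → [14,21); WM=18
i=16 t=19 v=2: → [14,22); WM=18
i=17 t=19 v=6: → [14,22); WM=19
i=18 t=20 v=2: → [14,23); WM=19
i=19 t=20 v=7: → [14,23); WM=20
i=20 t=22 v=4: → [14,25); WM=20
i=21 t=25 v=9: → [25,28); WM=25
i=22 t=22 v=8: → [14,25); WM=25

11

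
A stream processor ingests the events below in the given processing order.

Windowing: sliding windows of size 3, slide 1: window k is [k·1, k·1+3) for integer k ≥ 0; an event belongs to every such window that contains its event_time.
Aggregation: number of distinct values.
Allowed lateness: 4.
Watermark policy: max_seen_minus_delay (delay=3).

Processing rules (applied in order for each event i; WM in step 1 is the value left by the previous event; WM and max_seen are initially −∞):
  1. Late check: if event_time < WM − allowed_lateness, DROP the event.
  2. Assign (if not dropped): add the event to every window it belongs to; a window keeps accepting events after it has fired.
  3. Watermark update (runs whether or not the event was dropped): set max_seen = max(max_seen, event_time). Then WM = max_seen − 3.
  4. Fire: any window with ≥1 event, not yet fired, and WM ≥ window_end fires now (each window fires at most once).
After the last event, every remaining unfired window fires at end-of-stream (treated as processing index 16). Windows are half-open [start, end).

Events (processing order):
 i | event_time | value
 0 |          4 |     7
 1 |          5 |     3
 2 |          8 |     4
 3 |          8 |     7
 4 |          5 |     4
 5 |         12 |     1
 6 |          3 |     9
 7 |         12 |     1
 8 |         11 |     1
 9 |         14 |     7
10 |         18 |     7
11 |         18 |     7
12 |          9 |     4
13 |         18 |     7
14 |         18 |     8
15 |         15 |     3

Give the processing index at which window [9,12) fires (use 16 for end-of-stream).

10

i=0 t=4 v=7: → [4,7),[3,6),[2,5); WM=1
i=1 t=5 v=3: → [5,8),[4,7),[3,6); WM=2
i=2 t=8 v=4: → [8,11),[7,10),[6,9); WM=5; [2,5) fires=1
i=3 t=8 v=7: → [8,11),[7,10),[6,9); WM=5
i=4 t=5 v=4: → [5,8),[4,7),[3,6); WM=5
i=5 t=12 v=1: → [12,15),[11,14),[10,13); WM=9; [3,6) fires=3 [4,7) fires=3 [5,8) fires=2 [6,9) fires=2
i=6 t=3 v=9: DROP (t<9-4); WM=9
i=7 t=12 v=1: → [12,15),[11,14),[10,13); WM=9
i=8 t=11 v=1: → [11,14),[10,13),[9,12); WM=9
i=9 t=14 v=7: → [14,17),[13,16),[12,15); WM=11; [7,10) fires=2 [8,11) fires=2
i=10 t=18 v=7: → [18,21),[17,20),[16,19); WM=15; [9,12) fires=1 [10,13) fires=1 [11,14) fires=1 [12,15) fires=2
i=11 t=18 v=7: → [18,21),[17,20),[16,19); WM=15
i=12 t=9 v=4: DROP (t<15-4); WM=15
i=13 t=18 v=7: → [18,21),[17,20),[16,19); WM=15
i=14 t=18 v=8: → [18,21),[17,20),[16,19); WM=15
i=15 t=15 v=3: → [15,18),[14,17),[13,16); WM=15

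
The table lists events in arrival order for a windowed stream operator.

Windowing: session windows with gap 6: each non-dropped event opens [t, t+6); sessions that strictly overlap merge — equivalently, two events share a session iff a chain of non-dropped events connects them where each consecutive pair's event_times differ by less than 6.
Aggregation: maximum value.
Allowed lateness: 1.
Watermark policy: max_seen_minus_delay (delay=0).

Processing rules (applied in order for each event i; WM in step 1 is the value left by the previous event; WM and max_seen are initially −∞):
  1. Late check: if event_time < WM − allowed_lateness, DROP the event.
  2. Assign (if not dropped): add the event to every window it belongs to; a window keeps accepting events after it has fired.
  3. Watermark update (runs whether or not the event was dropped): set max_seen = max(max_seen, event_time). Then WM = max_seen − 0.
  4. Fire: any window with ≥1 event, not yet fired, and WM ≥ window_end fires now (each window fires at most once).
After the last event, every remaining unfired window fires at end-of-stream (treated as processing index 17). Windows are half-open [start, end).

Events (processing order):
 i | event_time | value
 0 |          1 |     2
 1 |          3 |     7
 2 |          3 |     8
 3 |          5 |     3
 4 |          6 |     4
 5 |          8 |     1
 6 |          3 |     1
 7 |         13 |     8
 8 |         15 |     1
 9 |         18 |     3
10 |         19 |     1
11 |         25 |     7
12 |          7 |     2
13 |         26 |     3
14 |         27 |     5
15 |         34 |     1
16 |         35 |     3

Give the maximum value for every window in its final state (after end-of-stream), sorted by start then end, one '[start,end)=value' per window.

i=0 t=1 v=2: → [1,7); WM=1
i=1 t=3 v=7: → [1,9); WM=3
i=2 t=3 v=8: → [1,9); WM=3
i=3 t=5 v=3: → [1,11); WM=5
i=4 t=6 v=4: → [1,12); WM=6
i=5 t=8 v=1: → [1,14); WM=8
i=6 t=3 v=1: DROP (t<8-1); WM=8
i=7 t=13 v=8: → [1,19); WM=13
i=8 t=15 v=1: → [1,21); WM=15
i=9 t=18 v=3: → [1,24); WM=18
i=10 t=19 v=1: → [1,25); WM=19
i=11 t=25 v=7: → [25,31); WM=25
i=12 t=7 v=2: DROP (t<25-1); WM=25
i=13 t=26 v=3: → [25,32); WM=26
i=14 t=27 v=5: → [25,33); WM=27
i=15 t=34 v=1: → [34,40); WM=34
i=16 t=35 v=3: → [34,41); WM=35

[1,25)=8 [25,33)=7 [34,41)=3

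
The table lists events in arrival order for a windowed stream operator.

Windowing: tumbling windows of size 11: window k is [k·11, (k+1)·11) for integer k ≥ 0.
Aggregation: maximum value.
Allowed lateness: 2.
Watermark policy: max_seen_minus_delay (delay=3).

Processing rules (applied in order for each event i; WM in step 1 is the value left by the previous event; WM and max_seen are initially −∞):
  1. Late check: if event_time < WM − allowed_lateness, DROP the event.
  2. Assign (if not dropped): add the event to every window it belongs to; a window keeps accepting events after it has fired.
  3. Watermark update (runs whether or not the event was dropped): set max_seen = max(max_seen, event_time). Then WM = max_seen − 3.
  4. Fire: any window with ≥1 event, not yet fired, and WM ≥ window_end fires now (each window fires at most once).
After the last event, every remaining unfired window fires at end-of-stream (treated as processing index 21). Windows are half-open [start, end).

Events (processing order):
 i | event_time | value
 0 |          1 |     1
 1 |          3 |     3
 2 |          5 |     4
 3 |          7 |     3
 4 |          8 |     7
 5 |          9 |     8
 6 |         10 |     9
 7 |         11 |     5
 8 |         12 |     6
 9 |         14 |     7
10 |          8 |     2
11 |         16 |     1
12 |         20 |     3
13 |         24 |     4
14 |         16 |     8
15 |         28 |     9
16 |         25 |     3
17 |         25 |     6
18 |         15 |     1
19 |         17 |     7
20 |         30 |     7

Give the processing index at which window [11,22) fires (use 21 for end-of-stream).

i=0 t=1 v=1: → [0,11); WM=-2
i=1 t=3 v=3: → [0,11); WM=0
i=2 t=5 v=4: → [0,11); WM=2
i=3 t=7 v=3: → [0,11); WM=4
i=4 t=8 v=7: → [0,11); WM=5
i=5 t=9 v=8: → [0,11); WM=6
i=6 t=10 v=9: → [0,11); WM=7
i=7 t=11 v=5: → [11,22); WM=8
i=8 t=12 v=6: → [11,22); WM=9
i=9 t=14 v=7: → [11,22); WM=11; [0,11) fires=9
i=10 t=8 v=2: DROP (t<11-2); WM=11
i=11 t=16 v=1: → [11,22); WM=13
i=12 t=20 v=3: → [11,22); WM=17
i=13 t=24 v=4: → [22,33); WM=21
i=14 t=16 v=8: DROP (t<21-2); WM=21
i=15 t=28 v=9: → [22,33); WM=25; [11,22) fires=7
i=16 t=25 v=3: → [22,33); WM=25
i=17 t=25 v=6: → [22,33); WM=25
i=18 t=15 v=1: DROP (t<25-2); WM=25
i=19 t=17 v=7: DROP (t<25-2); WM=25
i=20 t=30 v=7: → [22,33); WM=27

15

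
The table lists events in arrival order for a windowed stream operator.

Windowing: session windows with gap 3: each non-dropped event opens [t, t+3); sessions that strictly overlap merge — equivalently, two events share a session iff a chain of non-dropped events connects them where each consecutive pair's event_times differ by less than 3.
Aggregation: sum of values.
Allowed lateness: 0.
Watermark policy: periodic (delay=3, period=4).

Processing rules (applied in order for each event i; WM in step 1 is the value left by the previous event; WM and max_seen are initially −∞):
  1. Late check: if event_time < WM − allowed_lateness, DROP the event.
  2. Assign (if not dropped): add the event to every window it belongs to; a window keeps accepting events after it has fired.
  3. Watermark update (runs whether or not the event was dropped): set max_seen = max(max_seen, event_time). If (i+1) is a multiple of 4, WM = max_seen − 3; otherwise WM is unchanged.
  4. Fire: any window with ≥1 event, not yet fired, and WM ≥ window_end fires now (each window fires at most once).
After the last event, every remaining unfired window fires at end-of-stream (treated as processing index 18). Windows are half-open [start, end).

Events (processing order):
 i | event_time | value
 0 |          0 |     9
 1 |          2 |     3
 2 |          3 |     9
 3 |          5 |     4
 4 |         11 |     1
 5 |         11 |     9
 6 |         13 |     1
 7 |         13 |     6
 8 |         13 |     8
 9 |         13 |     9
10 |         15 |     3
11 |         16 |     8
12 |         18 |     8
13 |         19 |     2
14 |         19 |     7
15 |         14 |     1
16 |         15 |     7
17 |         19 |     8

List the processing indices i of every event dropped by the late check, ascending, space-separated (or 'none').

16

i=0 t=0 v=9: → [0,3); WM=−∞
i=1 t=2 v=3: → [0,5); WM=−∞
i=2 t=3 v=9: → [0,6); WM=−∞
i=3 t=5 v=4: → [0,8); WM=2
i=4 t=11 v=1: → [11,14); WM=2
i=5 t=11 v=9: → [11,14); WM=2
i=6 t=13 v=1: → [11,16); WM=2
i=7 t=13 v=6: → [11,16); WM=10
i=8 t=13 v=8: → [11,16); WM=10
i=9 t=13 v=9: → [11,16); WM=10
i=10 t=15 v=3: → [11,18); WM=10
i=11 t=16 v=8: → [11,19); WM=13
i=12 t=18 v=8: → [11,21); WM=13
i=13 t=19 v=2: → [11,22); WM=13
i=14 t=19 v=7: → [11,22); WM=13
i=15 t=14 v=1: → [11,22); WM=16
i=16 t=15 v=7: DROP (t<16-0); WM=16
i=17 t=19 v=8: → [11,22); WM=16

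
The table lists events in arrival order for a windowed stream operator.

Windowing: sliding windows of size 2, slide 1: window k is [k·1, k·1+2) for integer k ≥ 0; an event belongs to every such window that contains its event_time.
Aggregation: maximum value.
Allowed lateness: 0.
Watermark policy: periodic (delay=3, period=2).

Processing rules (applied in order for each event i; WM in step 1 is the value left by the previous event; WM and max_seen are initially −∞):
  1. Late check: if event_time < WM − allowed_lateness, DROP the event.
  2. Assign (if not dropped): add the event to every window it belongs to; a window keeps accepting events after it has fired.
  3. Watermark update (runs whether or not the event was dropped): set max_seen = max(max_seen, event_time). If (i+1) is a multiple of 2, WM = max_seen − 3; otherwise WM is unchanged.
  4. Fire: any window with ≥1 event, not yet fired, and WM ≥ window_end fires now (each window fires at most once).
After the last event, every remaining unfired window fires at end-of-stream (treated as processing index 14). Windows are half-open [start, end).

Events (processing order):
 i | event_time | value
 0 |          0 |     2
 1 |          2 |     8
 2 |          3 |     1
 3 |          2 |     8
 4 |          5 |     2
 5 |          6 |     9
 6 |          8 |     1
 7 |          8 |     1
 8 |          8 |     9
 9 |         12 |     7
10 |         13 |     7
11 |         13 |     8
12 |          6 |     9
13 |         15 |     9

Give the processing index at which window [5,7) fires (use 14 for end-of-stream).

i=0 t=0 v=2: → [0,2); WM=−∞
i=1 t=2 v=8: → [2,4),[1,3); WM=-1
i=2 t=3 v=1: → [3,5),[2,4); WM=-1
i=3 t=2 v=8: → [2,4),[1,3); WM=0
i=4 t=5 v=2: → [5,7),[4,6); WM=0
i=5 t=6 v=9: → [6,8),[5,7); WM=3; [0,2) fires=2 [1,3) fires=8
i=6 t=8 v=1: → [8,10),[7,9); WM=3
i=7 t=8 v=1: → [8,10),[7,9); WM=5; [2,4) fires=8 [3,5) fires=1
i=8 t=8 v=9: → [8,10),[7,9); WM=5
i=9 t=12 v=7: → [12,14),[11,13); WM=9; [4,6) fires=2 [5,7) fires=9 [6,8) fires=9 [7,9) fires=9
i=10 t=13 v=7: → [13,15),[12,14); WM=9
i=11 t=13 v=8: → [13,15),[12,14); WM=10; [8,10) fires=9
i=12 t=6 v=9: DROP (t<10-0); WM=10
i=13 t=15 v=9: → [15,17),[14,16); WM=12

9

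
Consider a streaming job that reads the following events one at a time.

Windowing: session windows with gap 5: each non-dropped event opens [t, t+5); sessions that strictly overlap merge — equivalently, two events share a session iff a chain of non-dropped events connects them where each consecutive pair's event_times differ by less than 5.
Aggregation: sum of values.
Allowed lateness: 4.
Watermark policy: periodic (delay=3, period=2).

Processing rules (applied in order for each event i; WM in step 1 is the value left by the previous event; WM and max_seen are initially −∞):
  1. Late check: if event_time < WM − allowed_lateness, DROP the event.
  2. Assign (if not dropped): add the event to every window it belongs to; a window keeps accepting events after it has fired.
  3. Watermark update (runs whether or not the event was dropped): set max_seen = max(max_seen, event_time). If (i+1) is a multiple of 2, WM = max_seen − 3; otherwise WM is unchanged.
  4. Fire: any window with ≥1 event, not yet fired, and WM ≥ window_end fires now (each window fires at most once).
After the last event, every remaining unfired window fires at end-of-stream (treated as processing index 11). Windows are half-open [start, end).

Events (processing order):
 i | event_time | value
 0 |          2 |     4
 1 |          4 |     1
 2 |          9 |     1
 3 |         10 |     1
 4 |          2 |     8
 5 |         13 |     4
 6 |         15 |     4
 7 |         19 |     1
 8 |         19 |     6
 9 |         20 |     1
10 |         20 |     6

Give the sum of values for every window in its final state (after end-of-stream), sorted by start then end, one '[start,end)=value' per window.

[2,9)=5 [9,25)=24

i=0 t=2 v=4: → [2,7); WM=−∞
i=1 t=4 v=1: → [2,9); WM=1
i=2 t=9 v=1: → [9,14); WM=1
i=3 t=10 v=1: → [9,15); WM=7
i=4 t=2 v=8: DROP (t<7-4); WM=7
i=5 t=13 v=4: → [9,18); WM=10
i=6 t=15 v=4: → [9,20); WM=10
i=7 t=19 v=1: → [9,24); WM=16
i=8 t=19 v=6: → [9,24); WM=16
i=9 t=20 v=1: → [9,25); WM=17
i=10 t=20 v=6: → [9,25); WM=17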